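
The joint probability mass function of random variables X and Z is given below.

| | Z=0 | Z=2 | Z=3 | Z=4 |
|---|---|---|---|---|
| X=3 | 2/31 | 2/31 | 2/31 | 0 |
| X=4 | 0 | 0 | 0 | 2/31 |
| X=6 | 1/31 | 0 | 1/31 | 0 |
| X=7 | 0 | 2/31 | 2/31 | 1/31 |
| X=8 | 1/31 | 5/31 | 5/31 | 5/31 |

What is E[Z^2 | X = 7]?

P(X = 7) = 5/31.
Σ Z^2·P over the event = 4·(2/31) + 9·(2/31) + 16·(1/31) = 42/31.
E[Z^2 | X = 7] = (42/31) / (5/31) = 42/5.

42/5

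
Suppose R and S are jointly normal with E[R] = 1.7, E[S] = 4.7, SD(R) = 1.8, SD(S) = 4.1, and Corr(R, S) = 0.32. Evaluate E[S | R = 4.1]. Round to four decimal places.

E[S | R=x] = μ_S + ρ(σ_S/σ_R)(x − μ_R) for jointly normal variables.
E[S | R=4.1] = 4.7 + (0.32)·(4.1/1.8)·(4.1 − (1.7)) = 4.7 + (0.72889)·(2.4) = 6.4493.

6.4493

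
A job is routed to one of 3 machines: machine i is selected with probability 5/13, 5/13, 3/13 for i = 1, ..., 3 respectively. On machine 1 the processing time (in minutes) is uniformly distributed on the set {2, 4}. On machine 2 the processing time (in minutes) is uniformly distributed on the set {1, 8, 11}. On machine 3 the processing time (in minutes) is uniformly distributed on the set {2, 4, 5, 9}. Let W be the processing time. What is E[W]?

190/39

E[W | machine 1] = (2+4)/2 = 3.
E[W | machine 2] = (1+8+11)/3 = 20/3.
E[W | machine 3] = (2+4+5+9)/4 = 5.
E[W] = (5/13)·(3) + (5/13)·(20/3) + (3/13)·(5) = 190/39.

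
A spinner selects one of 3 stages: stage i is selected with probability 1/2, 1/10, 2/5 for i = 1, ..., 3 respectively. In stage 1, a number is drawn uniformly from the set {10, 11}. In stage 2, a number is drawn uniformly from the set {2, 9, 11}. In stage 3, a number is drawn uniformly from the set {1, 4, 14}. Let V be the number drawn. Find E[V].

511/60

E[V | stage 1] = (10+11)/2 = 21/2.
E[V | stage 2] = (2+9+11)/3 = 22/3.
E[V | stage 3] = (1+4+14)/3 = 19/3.
E[V] = (1/2)·(21/2) + (1/10)·(22/3) + (2/5)·(19/3) = 511/60.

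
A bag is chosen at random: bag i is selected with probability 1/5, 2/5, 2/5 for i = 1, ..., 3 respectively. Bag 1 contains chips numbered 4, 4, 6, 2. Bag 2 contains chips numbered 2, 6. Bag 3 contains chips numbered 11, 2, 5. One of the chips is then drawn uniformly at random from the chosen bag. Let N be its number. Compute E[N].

E[N | bag 1] = (4+4+6+2)/4 = 4.
E[N | bag 2] = (2+6)/2 = 4.
E[N | bag 3] = (11+2+5)/3 = 6.
By the law of total expectation,
E[N] = (1/5)·(4) + (2/5)·(4) + (2/5)·(6) = 24/5.

24/5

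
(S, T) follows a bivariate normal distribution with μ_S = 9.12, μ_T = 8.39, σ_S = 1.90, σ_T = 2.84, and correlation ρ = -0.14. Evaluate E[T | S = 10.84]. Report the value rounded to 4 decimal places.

The regression of T on S has slope ρ·σ_T/σ_S and passes through (μ_S, μ_T).
E[T | S=10.84] = 8.39 + (-0.14)·(2.84/1.90)·(10.84 − (9.12)) = 8.39 + (-0.20926)·(1.72) = 8.0301.

8.0301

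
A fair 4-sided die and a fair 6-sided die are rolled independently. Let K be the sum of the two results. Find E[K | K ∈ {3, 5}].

P(K ∈ {3, 5}) = 1/4.
Σ over the event: 3·1/12 + 5·1/6 = 13/12.
E[K | K ∈ {3, 5}] = (13/12) / (1/4) = 13/3.

13/3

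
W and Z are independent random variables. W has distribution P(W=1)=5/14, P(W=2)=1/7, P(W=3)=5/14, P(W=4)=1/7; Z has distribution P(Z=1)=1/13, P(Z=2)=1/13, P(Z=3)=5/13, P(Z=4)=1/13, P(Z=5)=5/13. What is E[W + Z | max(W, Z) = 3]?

69/14

P(max(W, Z) = 3) = 5/13.
Summing (W+Z)·P(x,y) over outcomes with max(W, Z) = 3 gives 345/182.
E[W + Z | max(W, Z) = 3] = (345/182) / (5/13) = 69/14.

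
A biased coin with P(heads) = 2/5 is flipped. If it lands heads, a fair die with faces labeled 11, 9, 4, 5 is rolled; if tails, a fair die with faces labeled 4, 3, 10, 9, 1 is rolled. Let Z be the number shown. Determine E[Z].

307/50

E[Z | heads] = (11+9+4+5)/4 = 29/4.
E[Z | tails] = (4+3+10+9+1)/5 = 27/5.
E[Z] = (2/5)·(29/4) + (3/5)·(27/5) = 307/50.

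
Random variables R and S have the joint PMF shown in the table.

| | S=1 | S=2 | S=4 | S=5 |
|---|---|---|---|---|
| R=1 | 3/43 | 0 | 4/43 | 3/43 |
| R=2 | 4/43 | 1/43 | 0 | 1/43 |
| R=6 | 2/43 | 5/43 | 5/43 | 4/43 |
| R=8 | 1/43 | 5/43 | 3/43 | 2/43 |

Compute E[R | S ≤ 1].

31/10

P(S ≤ 1) = 10/43.
Summing R·P(R=x,S=y) over the conditioning event gives 31/43.
E[R | S ≤ 1] = (31/43) / (10/43) = 31/10.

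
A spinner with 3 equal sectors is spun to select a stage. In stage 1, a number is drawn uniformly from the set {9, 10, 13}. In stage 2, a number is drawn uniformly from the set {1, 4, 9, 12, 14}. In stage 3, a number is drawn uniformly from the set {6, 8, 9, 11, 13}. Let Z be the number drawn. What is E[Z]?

421/45

E[Z | stage 1] = (9+10+13)/3 = 32/3.
E[Z | stage 2] = (1+4+9+12+14)/5 = 8.
E[Z | stage 3] = (6+8+9+11+13)/5 = 47/5.
By the law of total expectation,
E[Z] = (1/3)·(32/3) + (1/3)·(8) + (1/3)·(47/5) = 421/45.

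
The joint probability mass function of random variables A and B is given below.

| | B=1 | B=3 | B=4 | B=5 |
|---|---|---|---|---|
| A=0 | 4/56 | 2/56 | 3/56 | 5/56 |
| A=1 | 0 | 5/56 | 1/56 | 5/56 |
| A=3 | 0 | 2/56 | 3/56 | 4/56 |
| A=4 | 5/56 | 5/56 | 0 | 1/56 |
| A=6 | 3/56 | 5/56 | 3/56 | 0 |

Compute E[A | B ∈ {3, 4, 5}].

5/2

P(B ∈ {3, 4, 5}) = 11/14.
Summing A·P(A=x,B=y) over the conditioning event gives 55/28.
E[A | B ∈ {3, 4, 5}] = (55/28) / (11/14) = 5/2.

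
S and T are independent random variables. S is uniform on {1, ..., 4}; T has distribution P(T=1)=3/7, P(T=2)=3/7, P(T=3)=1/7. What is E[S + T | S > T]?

19/4

P(S > T) = 4/7.
Summing (S+T)·P(x,y) over outcomes with S > T gives 19/7.
E[S + T | S > T] = (19/7) / (4/7) = 19/4.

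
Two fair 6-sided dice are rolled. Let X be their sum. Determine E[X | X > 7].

P(X > 7) = 5/12.
Σ over the event: 8·5/36 + 9·1/9 + 10·1/12 + 11·1/18 + 12·1/36 = 35/9.
E[X | X > 7] = (35/9) / (5/12) = 28/3.

28/3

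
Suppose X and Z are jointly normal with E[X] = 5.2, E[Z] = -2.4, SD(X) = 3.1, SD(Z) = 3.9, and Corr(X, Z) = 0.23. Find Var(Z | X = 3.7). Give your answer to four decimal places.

14.4054

Var(Z | X=x) = (1 − ρ²)·σ_Z².
Var(Z | X=3.7) = (3.9)²·(1 − (0.23)²) = 15.21·0.9471 = 14.4054.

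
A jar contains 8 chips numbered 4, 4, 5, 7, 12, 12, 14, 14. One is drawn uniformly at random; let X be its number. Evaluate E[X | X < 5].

4

P(X < 5) = 1/4.
Σ over the event: 4·1/4 = 1.
E[X | X < 5] = (1) / (1/4) = 4.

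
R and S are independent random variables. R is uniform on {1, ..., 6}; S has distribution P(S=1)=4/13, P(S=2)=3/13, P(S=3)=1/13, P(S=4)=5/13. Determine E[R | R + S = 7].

P(R + S = 7) = 1/6.
Summing R·P(x,y) over outcomes with R + S = 7 gives 29/39.
E[R | R + S = 7] = (29/39) / (1/6) = 58/13.

58/13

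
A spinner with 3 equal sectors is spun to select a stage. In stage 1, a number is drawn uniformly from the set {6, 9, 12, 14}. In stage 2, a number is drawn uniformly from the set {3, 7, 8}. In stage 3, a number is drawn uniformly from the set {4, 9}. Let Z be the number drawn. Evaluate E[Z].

E[Z | stage 1] = (6+9+12+14)/4 = 41/4.
E[Z | stage 2] = (3+7+8)/3 = 6.
E[Z | stage 3] = (4+9)/2 = 13/2.
By the law of total expectation,
E[Z] = (1/3)·(41/4) + (1/3)·(6) + (1/3)·(13/2) = 91/12.

91/12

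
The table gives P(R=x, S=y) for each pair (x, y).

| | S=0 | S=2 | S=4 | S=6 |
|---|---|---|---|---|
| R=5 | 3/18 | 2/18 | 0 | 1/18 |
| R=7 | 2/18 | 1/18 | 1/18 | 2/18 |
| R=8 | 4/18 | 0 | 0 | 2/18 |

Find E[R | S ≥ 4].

P(S ≥ 4) = 1/3.
Summing R·P(R=x,S=y) over the conditioning event gives 7/3.
E[R | S ≥ 4] = (7/3) / (1/3) = 7.

7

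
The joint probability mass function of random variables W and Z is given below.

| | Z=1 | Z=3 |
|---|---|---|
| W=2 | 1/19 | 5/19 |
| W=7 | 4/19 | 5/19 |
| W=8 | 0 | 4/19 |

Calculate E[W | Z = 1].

6

P(Z = 1) = 5/19.
Σ W·P over the event = 2·(1/19) + 7·(4/19) = 30/19.
E[W | Z = 1] = (30/19) / (5/19) = 6.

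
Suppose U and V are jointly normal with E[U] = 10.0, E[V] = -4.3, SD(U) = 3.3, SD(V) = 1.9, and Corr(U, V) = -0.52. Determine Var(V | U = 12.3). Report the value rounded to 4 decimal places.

2.6339

The conditional variance in a bivariate normal is σ_V²(1 − ρ²), independent of x.
Var(V | U=12.3) = (1.9)²·(1 − (-0.52)²) = 3.61·0.7296 = 2.6339.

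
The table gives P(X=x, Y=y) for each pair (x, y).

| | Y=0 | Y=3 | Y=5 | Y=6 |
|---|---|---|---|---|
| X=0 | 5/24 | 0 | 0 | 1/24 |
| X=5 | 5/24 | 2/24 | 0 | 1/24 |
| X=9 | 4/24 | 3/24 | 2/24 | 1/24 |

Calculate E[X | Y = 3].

37/5

P(Y = 3) = 5/24.
Σ X·P over the event = 5·(2/24) + 9·(3/24) = 37/24.
E[X | Y = 3] = (37/24) / (5/24) = 37/5.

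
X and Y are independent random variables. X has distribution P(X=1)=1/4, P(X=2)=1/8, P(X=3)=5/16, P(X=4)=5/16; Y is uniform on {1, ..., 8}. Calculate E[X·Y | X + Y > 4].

P(X + Y > 4) = 107/128.
Summing XY·P(x,y) over outcomes with X + Y > 4 gives 1497/128.
E[X·Y | X + Y > 4] = (1497/128) / (107/128) = 1497/107.

1497/107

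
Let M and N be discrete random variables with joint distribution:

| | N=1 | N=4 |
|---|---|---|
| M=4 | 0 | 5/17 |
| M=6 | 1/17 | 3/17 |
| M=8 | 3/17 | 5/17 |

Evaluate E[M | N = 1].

P(N = 1) = 4/17.
Σ M·P over the event = 6·(1/17) + 8·(3/17) = 30/17.
E[M | N = 1] = (30/17) / (4/17) = 15/2.

15/2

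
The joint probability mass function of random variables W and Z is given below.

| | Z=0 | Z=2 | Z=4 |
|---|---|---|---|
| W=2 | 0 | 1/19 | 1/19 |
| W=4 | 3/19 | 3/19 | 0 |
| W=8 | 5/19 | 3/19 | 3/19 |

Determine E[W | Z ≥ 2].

P(Z ≥ 2) = 11/19.
Σ W·P over the event = 2·(1/19) + 2·(1/19) + 4·(3/19) + 8·(3/19) + 8·(3/19) = 64/19.
E[W | Z ≥ 2] = (64/19) / (11/19) = 64/11.

64/11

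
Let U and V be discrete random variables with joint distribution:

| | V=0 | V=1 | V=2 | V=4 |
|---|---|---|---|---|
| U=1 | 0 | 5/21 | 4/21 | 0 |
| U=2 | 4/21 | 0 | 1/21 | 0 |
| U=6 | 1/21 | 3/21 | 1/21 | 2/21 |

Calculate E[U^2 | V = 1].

P(V = 1) = 8/21.
Σ U^2·P over the event = 1·(5/21) + 36·(3/21) = 113/21.
E[U^2 | V = 1] = (113/21) / (8/21) = 113/8.

113/8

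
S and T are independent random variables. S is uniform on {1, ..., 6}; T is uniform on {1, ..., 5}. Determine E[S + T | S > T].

P(S > T) = 1/2.
Summing (S+T)·P(x,y) over outcomes with S > T gives 7/2.
E[S + T | S > T] = (7/2) / (1/2) = 7.

7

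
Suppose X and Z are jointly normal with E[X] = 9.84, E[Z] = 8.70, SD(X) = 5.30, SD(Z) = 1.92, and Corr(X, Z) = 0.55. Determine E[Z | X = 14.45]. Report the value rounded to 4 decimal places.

9.6185

E[Z | X=x] = μ_Z + ρ(σ_Z/σ_X)(x − μ_X) for jointly normal variables.
E[Z | X=14.45] = 8.70 + (0.55)·(1.92/5.30)·(14.45 − (9.84)) = 8.70 + (0.19925)·(4.61) = 9.6185.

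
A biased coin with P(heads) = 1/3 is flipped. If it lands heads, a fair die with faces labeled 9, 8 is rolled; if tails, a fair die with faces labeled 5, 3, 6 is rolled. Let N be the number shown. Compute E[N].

107/18

E[N | heads] = (9+8)/2 = 17/2.
E[N | tails] = (5+3+6)/3 = 14/3.
By the law of total expectation,
E[N] = (1/3)·(17/2) + (2/3)·(14/3) = 107/18.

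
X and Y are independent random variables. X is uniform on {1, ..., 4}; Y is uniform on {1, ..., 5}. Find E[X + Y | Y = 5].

15/2

P(Y = 5) = 1/5.
Summing (X+Y)·P(x,y) over outcomes with Y = 5 gives 3/2.
E[X + Y | Y = 5] = (3/2) / (1/5) = 15/2.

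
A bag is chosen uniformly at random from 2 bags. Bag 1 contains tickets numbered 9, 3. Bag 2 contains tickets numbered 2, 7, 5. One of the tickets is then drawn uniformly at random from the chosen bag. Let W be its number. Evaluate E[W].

E[W | bag 1] = (9+3)/2 = 6.
E[W | bag 2] = (2+7+5)/3 = 14/3.
E[W] = (1/2)·(6) + (1/2)·(14/3) = 16/3.

16/3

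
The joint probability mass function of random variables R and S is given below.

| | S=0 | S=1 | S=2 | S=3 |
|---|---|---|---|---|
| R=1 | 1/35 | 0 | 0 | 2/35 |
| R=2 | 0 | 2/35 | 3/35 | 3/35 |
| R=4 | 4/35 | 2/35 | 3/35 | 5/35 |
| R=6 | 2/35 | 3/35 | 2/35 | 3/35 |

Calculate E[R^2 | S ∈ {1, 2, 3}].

P(S ∈ {1, 2, 3}) = 4/5.
Summing R^2·P(R=x,S=y) over the conditioning event gives 482/35.
E[R^2 | S ∈ {1, 2, 3}] = (482/35) / (4/5) = 241/14.

241/14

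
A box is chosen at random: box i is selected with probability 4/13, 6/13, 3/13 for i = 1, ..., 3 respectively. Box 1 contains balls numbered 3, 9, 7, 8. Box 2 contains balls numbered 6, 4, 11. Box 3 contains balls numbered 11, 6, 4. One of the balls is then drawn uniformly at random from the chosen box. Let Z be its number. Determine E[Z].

90/13

E[Z | box 1] = (3+9+7+8)/4 = 27/4.
E[Z | box 2] = (6+4+11)/3 = 7.
E[Z | box 3] = (11+6+4)/3 = 7.
E[Z] = (4/13)·(27/4) + (6/13)·(7) + (3/13)·(7) = 90/13.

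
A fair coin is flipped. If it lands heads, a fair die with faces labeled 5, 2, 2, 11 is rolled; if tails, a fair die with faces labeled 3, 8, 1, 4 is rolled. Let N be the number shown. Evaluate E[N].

9/2

E[N | heads] = (5+2+2+11)/4 = 5.
E[N | tails] = (3+8+1+4)/4 = 4.
E[N] = (1/2)·(5) + (1/2)·(4) = 9/2.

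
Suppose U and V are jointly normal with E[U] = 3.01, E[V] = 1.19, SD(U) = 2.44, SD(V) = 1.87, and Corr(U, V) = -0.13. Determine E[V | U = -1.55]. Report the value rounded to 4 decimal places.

For a bivariate normal, E[V | U=x] = μ_V + ρ·(σ_V/σ_U)·(x − μ_U).
E[V | U=-1.55] = 1.19 + (-0.13)·(1.87/2.44)·(-1.55 − (3.01)) = 1.19 + (-0.099631)·(-4.56) = 1.6443.

1.6443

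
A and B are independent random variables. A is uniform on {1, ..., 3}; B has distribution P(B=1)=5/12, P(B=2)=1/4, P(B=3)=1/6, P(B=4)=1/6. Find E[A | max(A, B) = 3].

18/7

P(max(A, B) = 3) = 7/18.
Summing A·P(x,y) over outcomes with max(A, B) = 3 gives 1.
E[A | max(A, B) = 3] = (1) / (7/18) = 18/7.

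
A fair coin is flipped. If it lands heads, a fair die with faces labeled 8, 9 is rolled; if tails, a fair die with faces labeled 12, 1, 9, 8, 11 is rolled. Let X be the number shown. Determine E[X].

167/20

E[X | heads] = (8+9)/2 = 17/2.
E[X | tails] = (12+1+9+8+11)/5 = 41/5.
E[X] = (1/2)·(17/2) + (1/2)·(41/5) = 167/20.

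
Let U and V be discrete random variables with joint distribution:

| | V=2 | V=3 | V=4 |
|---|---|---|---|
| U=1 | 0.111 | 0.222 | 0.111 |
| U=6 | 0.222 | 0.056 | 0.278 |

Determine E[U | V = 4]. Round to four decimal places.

4.5733

P(V = 4) = 0.389.
Σ U·P over the event = 1·(0.111) + 6·(0.278) = 1.779.
E[U | V = 4] = (1.779) / (0.389) = 4.5733.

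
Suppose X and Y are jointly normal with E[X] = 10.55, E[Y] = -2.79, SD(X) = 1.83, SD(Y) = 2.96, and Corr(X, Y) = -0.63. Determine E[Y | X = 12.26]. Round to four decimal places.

E[Y | X=x] = μ_Y + ρ(σ_Y/σ_X)(x − μ_X) for jointly normal variables.
E[Y | X=12.26] = -2.79 + (-0.63)·(2.96/1.83)·(12.26 − (10.55)) = -2.79 + (-1.019)·(1.71) = -4.5325.

-4.5325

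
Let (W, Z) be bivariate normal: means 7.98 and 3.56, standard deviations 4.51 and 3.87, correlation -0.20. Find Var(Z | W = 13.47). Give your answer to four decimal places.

14.3778

For a bivariate normal, Var(Z | W=x) = σ_Z²(1 − ρ²).
Var(Z | W=13.47) = (3.87)²·(1 − (-0.20)²) = 14.9769·0.96 = 14.3778.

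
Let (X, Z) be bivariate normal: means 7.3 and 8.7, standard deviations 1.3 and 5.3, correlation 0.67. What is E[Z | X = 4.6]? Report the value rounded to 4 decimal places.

For a bivariate normal, E[Z | X=x] = μ_Z + ρ·(σ_Z/σ_X)·(x − μ_X).
E[Z | X=4.6] = 8.7 + (0.67)·(5.3/1.3)·(4.6 − (7.3)) = 8.7 + (2.73154)·(-2.7) = 1.3248.

1.3248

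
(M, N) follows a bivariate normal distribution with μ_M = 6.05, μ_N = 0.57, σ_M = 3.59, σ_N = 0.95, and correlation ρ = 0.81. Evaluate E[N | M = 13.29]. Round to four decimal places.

E[N | M=x] = μ_N + ρ(σ_N/σ_M)(x − μ_M) for jointly normal variables.
E[N | M=13.29] = 0.57 + (0.81)·(0.95/3.59)·(13.29 − (6.05)) = 0.57 + (0.21435)·(7.24) = 2.1219.

2.1219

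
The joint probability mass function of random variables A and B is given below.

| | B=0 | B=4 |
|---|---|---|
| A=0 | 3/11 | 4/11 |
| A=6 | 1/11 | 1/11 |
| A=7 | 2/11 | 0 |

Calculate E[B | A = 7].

0

P(A = 7) = 2/11.
Σ B·P over the event = 0·(2/11) = 0.
E[B | A = 7] = (0) / (2/11) = 0.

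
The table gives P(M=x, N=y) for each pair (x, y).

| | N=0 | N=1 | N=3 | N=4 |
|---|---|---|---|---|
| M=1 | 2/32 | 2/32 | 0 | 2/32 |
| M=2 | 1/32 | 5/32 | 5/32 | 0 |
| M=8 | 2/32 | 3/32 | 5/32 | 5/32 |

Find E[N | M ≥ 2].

P(M ≥ 2) = 13/16.
Σ N·P over the event = 0·(1/32) + 1·(5/32) + 3·(5/32) + 0·(2/32) + 1·(3/32) + 3·(5/32) + 4·(5/32) = 29/16.
E[N | M ≥ 2] = (29/16) / (13/16) = 29/13.

29/13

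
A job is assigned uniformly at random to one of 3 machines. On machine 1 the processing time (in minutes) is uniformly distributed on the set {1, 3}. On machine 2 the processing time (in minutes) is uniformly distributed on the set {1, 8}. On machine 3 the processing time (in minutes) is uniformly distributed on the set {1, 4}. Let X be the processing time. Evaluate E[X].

3

E[X | machine 1] = (1+3)/2 = 2.
E[X | machine 2] = (1+8)/2 = 9/2.
E[X | machine 3] = (1+4)/2 = 5/2.
By the law of total expectation,
E[X] = (1/3)·(2) + (1/3)·(9/2) + (1/3)·(5/2) = 3.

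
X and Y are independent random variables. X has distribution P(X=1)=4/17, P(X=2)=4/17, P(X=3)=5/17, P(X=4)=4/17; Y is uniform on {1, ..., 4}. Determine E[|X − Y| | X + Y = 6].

P(X + Y = 6) = 13/68.
Summing |X−Y|·P(x,y) over outcomes with X + Y = 6 gives 4/17.
E[|X − Y| | X + Y = 6] = (4/17) / (13/68) = 16/13.

16/13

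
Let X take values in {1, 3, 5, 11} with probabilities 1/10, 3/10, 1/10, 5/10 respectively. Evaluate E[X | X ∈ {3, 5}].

7/2

P(X ∈ {3, 5}) = 2/5.
Σ over the event: 3·3/10 + 5·1/10 = 7/5.
E[X | X ∈ {3, 5}] = (7/5) / (2/5) = 7/2.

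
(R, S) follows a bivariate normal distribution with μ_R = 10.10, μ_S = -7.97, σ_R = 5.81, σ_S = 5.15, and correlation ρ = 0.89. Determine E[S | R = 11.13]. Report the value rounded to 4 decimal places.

The regression of S on R has slope ρ·σ_S/σ_R and passes through (μ_R, μ_S).
E[S | R=11.13] = -7.97 + (0.89)·(5.15/5.81)·(11.13 − (10.10)) = -7.97 + (0.7889)·(1.03) = -7.1574.

-7.1574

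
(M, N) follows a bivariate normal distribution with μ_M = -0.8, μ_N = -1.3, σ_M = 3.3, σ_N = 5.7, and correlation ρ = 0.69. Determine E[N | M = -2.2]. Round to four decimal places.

The regression of N on M has slope ρ·σ_N/σ_M and passes through (μ_M, μ_N).
E[N | M=-2.2] = -1.3 + (0.69)·(5.7/3.3)·(-2.2 − (-0.8)) = -1.3 + (1.1918)·(-1.4) = -2.9685.

-2.9685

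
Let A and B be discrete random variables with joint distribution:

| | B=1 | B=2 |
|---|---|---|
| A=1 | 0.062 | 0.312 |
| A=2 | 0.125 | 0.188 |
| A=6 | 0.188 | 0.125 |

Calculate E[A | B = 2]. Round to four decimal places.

P(B = 2) = 0.625.
Σ A·P over the event = 1·(0.312) + 2·(0.188) + 6·(0.125) = 1.438.
E[A | B = 2] = (1.438) / (0.625) = 2.3008.

2.3008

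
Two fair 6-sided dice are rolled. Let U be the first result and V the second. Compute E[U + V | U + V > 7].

P(U + V > 7) = 5/12.
Summing (U+V)·P(x,y) over outcomes with U + V > 7 gives 35/9.
E[U + V | U + V > 7] = (35/9) / (5/12) = 28/3.

28/3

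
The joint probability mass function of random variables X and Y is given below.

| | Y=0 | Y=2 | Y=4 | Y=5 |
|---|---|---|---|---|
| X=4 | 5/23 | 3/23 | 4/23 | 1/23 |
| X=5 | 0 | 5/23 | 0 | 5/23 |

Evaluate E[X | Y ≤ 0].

4

P(Y ≤ 0) = 5/23.
Summing X·P(X=x,Y=y) over the conditioning event gives 20/23.
E[X | Y ≤ 0] = (20/23) / (5/23) = 4.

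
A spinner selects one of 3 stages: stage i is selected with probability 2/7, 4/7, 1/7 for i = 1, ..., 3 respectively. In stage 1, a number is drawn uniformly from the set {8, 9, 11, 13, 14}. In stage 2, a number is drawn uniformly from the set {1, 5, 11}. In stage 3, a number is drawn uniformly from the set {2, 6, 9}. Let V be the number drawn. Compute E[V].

151/21

E[V | stage 1] = (8+9+11+13+14)/5 = 11.
E[V | stage 2] = (1+5+11)/3 = 17/3.
E[V | stage 3] = (2+6+9)/3 = 17/3.
E[V] = (2/7)·(11) + (4/7)·(17/3) + (1/7)·(17/3) = 151/21.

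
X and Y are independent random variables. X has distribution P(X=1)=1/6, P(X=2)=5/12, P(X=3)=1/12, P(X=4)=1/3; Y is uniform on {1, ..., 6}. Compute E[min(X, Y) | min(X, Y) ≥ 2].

66/25

P(min(X, Y) ≥ 2) = 25/36.
Summing min(X,Y)·P(x,y) over outcomes with min(X, Y) ≥ 2 gives 11/6.
E[min(X, Y) | min(X, Y) ≥ 2] = (11/6) / (25/36) = 66/25.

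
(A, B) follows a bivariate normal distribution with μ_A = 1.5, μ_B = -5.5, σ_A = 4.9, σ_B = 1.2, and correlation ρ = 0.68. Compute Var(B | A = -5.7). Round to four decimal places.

0.7741

For a bivariate normal, Var(B | A=x) = σ_B²(1 − ρ²).
Var(B | A=-5.7) = (1.2)²·(1 − (0.68)²) = 1.44·0.5376 = 0.7741.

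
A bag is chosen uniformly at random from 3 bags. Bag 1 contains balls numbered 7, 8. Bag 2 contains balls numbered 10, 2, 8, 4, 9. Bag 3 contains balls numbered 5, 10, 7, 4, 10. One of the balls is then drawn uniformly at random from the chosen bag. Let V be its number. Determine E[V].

71/10

E[V | bag 1] = (7+8)/2 = 15/2.
E[V | bag 2] = (10+2+8+4+9)/5 = 33/5.
E[V | bag 3] = (5+10+7+4+10)/5 = 36/5.
By the law of total expectation,
E[V] = (1/3)·(15/2) + (1/3)·(33/5) + (1/3)·(36/5) = 71/10.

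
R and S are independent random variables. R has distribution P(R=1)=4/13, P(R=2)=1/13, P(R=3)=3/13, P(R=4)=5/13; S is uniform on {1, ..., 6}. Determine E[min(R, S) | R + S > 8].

49/13

P(R + S > 8) = 1/6.
Summing min(R,S)·P(x,y) over outcomes with R + S > 8 gives 49/78.
E[min(R, S) | R + S > 8] = (49/78) / (1/6) = 49/13.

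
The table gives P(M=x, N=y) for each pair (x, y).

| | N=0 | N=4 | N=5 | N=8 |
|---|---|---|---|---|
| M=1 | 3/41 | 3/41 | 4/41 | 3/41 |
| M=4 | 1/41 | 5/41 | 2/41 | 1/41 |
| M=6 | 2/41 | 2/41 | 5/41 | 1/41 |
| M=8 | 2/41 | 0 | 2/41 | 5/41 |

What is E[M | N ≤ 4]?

35/9

P(N ≤ 4) = 18/41.
Σ M·P over the event = 1·(3/41) + 1·(3/41) + 4·(1/41) + 4·(5/41) + 6·(2/41) + 6·(2/41) + 8·(2/41) = 70/41.
E[M | N ≤ 4] = (70/41) / (18/41) = 35/9.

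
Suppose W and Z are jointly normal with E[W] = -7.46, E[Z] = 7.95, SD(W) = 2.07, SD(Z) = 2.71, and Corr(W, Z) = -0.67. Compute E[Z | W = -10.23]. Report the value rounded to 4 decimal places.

The regression of Z on W has slope ρ·σ_Z/σ_W and passes through (μ_W, μ_Z).
E[Z | W=-10.23] = 7.95 + (-0.67)·(2.71/2.07)·(-10.23 − (-7.46)) = 7.95 + (-0.87715)·(-2.77) = 10.3797.

10.3797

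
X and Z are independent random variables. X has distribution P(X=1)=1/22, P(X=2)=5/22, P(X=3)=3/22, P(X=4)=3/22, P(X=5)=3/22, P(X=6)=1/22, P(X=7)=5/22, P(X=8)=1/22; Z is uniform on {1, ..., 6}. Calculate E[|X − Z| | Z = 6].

P(Z = 6) = 1/6.
Summing |X−Z|·P(x,y) over outcomes with Z = 6 gives 25/66.
E[|X − Z| | Z = 6] = (25/66) / (1/6) = 25/11.

25/11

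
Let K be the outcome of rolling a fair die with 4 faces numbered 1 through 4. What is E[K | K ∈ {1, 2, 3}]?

2

P(K ∈ {1, 2, 3}) = 3/4.
Σ over the event: 1·1/4 + 2·1/4 + 3·1/4 = 3/2.
E[K | K ∈ {1, 2, 3}] = (3/2) / (3/4) = 2.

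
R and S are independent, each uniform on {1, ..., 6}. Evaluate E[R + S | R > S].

P(R > S) = 5/12.
Summing (R+S)·P(x,y) over outcomes with R > S gives 35/12.
E[R + S | R > S] = (35/12) / (5/12) = 7.

7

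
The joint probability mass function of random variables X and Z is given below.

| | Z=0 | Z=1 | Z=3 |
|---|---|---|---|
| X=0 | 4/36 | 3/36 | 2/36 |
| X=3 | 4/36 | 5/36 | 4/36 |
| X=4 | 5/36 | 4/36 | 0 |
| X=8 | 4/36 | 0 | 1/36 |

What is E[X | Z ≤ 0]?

P(Z ≤ 0) = 17/36.
Summing X·P(X=x,Z=y) over the conditioning event gives 16/9.
E[X | Z ≤ 0] = (16/9) / (17/36) = 64/17.

64/17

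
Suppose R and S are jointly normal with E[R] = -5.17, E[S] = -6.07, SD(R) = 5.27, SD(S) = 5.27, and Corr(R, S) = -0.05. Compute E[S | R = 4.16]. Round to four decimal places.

-6.5365

The regression of S on R has slope ρ·σ_S/σ_R and passes through (μ_R, μ_S).
E[S | R=4.16] = -6.07 + (-0.05)·(5.27/5.27)·(4.16 − (-5.17)) = -6.07 + (-0.05)·(9.33) = -6.5365.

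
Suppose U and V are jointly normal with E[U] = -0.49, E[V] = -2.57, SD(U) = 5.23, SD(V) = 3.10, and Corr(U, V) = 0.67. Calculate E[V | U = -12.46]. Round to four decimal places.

-7.3237

The regression of V on U has slope ρ·σ_V/σ_U and passes through (μ_U, μ_V).
E[V | U=-12.46] = -2.57 + (0.67)·(3.10/5.23)·(-12.46 − (-0.49)) = -2.57 + (0.397132)·(-11.97) = -7.3237.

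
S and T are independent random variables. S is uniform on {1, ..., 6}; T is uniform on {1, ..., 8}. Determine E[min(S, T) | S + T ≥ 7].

P(S + T ≥ 7) = 11/16.
Summing min(S,T)·P(x,y) over outcomes with S + T ≥ 7 gives 37/16.
E[min(S, T) | S + T ≥ 7] = (37/16) / (11/16) = 37/11.

37/11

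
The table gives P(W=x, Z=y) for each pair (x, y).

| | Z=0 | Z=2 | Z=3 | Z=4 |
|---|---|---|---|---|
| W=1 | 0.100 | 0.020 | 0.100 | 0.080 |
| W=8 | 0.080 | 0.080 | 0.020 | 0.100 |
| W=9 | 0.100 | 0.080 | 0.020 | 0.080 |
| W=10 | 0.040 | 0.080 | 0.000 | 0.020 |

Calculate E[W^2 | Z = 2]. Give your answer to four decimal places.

75.4615

P(Z = 2) = 0.260.
Σ W^2·P over the event = 1·(0.020) + 64·(0.080) + 81·(0.080) + 100·(0.080) = 19.620.
E[W^2 | Z = 2] = (19.620) / (0.260) = 75.4615.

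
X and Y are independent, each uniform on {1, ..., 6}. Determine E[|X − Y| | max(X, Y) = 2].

Outcomes with max(X, Y) = 2: (1,2), (2,1), (2,2), each with probability 1/36.
E[|X − Y| | max(X, Y) = 2] = (1 + 1 + 0) / 3 = 2/3.

2/3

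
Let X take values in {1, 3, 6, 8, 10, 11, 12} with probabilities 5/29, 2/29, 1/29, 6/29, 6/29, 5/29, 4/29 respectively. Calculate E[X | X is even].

162/17

P(X is even) = 17/29.
Σ over the event: 6·1/29 + 8·6/29 + 10·6/29 + 12·4/29 = 162/29.
E[X | X is even] = (162/29) / (17/29) = 162/17.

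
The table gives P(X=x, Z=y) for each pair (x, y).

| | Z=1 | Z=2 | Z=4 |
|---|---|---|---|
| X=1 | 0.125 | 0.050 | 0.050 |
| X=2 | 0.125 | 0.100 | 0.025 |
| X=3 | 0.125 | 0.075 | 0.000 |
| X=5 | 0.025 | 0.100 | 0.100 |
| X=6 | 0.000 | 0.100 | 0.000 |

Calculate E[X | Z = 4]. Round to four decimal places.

3.4286

P(Z = 4) = 0.175.
Σ X·P over the event = 1·(0.050) + 2·(0.025) + 5·(0.100) = 0.600.
E[X | Z = 4] = (0.600) / (0.175) = 3.4286.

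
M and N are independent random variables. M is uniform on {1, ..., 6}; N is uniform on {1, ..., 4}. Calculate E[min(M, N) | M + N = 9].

Outcomes with M + N = 9: (5,4), (6,3), each with probability 1/24.
E[min(M, N) | M + N = 9] = (4 + 3) / 2 = 7/2.

7/2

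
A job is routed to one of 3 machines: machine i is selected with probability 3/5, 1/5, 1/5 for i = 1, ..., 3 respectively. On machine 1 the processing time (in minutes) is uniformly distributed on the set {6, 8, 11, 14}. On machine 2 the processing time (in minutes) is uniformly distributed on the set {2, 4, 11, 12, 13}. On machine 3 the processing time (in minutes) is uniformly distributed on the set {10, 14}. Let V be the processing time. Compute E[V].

993/100

E[V | machine 1] = (6+8+11+14)/4 = 39/4.
E[V | machine 2] = (2+4+11+12+13)/5 = 42/5.
E[V | machine 3] = (10+14)/2 = 12.
E[V] = (3/5)·(39/4) + (1/5)·(42/5) + (1/5)·(12) = 993/100.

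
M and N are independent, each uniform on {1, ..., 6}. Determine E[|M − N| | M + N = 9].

2

Outcomes with M + N = 9: (3,6), (4,5), (5,4), (6,3), each with probability 1/36.
E[|M − N| | M + N = 9] = (3 + 1 + 1 + 3) / 4 = 2.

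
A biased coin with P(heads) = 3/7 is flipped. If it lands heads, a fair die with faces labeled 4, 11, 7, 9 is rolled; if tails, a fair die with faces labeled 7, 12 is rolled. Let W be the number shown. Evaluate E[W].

E[W | heads] = (4+11+7+9)/4 = 31/4.
E[W | tails] = (7+12)/2 = 19/2.
By the law of total expectation,
E[W] = (3/7)·(31/4) + (4/7)·(19/2) = 35/4.

35/4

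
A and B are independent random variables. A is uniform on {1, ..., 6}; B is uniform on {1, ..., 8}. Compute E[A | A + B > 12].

17/3

Outcomes with A + B > 12: (5,8), (6,7), (6,8), each with probability 1/48.
E[A | A + B > 12] = (5 + 6 + 6) / 3 = 17/3.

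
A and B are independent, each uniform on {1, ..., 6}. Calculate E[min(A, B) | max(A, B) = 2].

Outcomes with max(A, B) = 2: (1,2), (2,1), (2,2), each with probability 1/36.
E[min(A, B) | max(A, B) = 2] = (1 + 1 + 2) / 3 = 4/3.

4/3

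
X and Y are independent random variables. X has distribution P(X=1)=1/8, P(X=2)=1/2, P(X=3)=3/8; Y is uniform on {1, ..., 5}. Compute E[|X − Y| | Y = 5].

11/4

P(Y = 5) = 1/5.
Summing |X−Y|·P(x,y) over outcomes with Y = 5 gives 11/20.
E[|X − Y| | Y = 5] = (11/20) / (1/5) = 11/4.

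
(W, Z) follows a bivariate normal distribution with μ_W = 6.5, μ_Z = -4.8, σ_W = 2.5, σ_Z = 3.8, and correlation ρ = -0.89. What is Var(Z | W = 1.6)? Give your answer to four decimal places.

For a bivariate normal, Var(Z | W=x) = σ_Z²(1 − ρ²).
Var(Z | W=1.6) = (3.8)²·(1 − (-0.89)²) = 14.44·0.2079 = 3.0021.

3.0021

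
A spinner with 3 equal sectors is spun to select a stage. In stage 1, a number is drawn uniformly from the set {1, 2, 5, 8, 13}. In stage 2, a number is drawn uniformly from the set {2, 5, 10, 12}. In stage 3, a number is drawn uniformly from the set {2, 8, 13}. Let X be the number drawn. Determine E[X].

1243/180

E[X | stage 1] = (1+2+5+8+13)/5 = 29/5.
E[X | stage 2] = (2+5+10+12)/4 = 29/4.
E[X | stage 3] = (2+8+13)/3 = 23/3.
By the law of total expectation,
E[X] = (1/3)·(29/5) + (1/3)·(29/4) + (1/3)·(23/3) = 1243/180.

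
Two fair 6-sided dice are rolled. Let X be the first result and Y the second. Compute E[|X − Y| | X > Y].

P(X > Y) = 5/12.
Summing |X−Y|·P(x,y) over outcomes with X > Y gives 35/36.
E[|X − Y| | X > Y] = (35/36) / (5/12) = 7/3.

7/3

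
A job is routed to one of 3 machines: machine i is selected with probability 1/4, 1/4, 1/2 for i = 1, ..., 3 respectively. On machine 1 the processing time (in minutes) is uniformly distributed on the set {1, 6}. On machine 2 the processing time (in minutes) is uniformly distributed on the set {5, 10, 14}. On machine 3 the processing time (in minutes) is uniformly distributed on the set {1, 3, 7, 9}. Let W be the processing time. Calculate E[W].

E[W | machine 1] = (1+6)/2 = 7/2.
E[W | machine 2] = (5+10+14)/3 = 29/3.
E[W | machine 3] = (1+3+7+9)/4 = 5.
By the law of total expectation,
E[W] = (1/4)·(7/2) + (1/4)·(29/3) + (1/2)·(5) = 139/24.

139/24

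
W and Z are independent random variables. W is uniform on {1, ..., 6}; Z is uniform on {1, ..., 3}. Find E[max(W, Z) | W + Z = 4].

Outcomes with W + Z = 4: (1,3), (2,2), (3,1), each with probability 1/18.
E[max(W, Z) | W + Z = 4] = (3 + 2 + 3) / 3 = 8/3.

8/3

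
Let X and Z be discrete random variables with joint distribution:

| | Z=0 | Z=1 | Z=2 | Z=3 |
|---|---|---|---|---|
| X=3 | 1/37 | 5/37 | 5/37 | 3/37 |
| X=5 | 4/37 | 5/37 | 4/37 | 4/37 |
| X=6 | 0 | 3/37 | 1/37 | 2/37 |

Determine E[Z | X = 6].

P(X = 6) = 6/37.
Σ Z·P over the event = 1·(3/37) + 2·(1/37) + 3·(2/37) = 11/37.
E[Z | X = 6] = (11/37) / (6/37) = 11/6.

11/6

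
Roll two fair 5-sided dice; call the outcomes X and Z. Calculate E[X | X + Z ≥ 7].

4

Outcomes with X + Z ≥ 7: (2,5), (3,4), (3,5), (4,3), (4,4), (4,5), (5,2), (5,3), (5,4), (5,5), each with probability 1/25.
E[X | X + Z ≥ 7] = (2 + 3 + 3 + 4 + 4 + 4 + 5 + 5 + 5 + 5) / 10 = 4.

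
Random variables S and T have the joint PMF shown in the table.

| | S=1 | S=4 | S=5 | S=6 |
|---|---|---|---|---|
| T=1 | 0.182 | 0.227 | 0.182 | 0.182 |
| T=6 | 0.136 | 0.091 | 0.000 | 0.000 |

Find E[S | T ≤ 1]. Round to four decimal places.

P(T ≤ 1) = 0.773.
Σ S·P over the event = 1·(0.182) + 4·(0.227) + 5·(0.182) + 6·(0.182) = 3.092.
E[S | T ≤ 1] = (3.092) / (0.773) = 4.0000.

4.0000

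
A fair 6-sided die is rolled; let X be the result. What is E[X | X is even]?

4

Given X is even, X is equally likely to be any of {2, 4, 6}.
E[X | X is even] = (2 + 4 + 6) / 3 = 4.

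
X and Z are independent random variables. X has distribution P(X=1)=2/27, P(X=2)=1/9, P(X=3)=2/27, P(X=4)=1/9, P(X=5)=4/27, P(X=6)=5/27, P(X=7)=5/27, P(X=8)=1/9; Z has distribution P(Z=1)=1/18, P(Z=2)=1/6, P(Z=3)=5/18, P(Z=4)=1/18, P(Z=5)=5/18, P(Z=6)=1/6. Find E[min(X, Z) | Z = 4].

P(Z = 4) = 1/18.
Summing min(X,Z)·P(x,y) over outcomes with Z = 4 gives 47/243.
E[min(X, Z) | Z = 4] = (47/243) / (1/18) = 94/27.

94/27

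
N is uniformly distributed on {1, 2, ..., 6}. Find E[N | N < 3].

Given N < 3, N is equally likely to be any of {1, 2}.
E[N | N < 3] = (1 + 2) / 2 = 3/2.

3/2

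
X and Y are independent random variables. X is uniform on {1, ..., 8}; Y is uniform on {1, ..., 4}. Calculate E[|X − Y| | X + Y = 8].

3

Outcomes with X + Y = 8: (4,4), (5,3), (6,2), (7,1), each with probability 1/32.
E[|X − Y| | X + Y = 8] = (0 + 2 + 4 + 6) / 4 = 3.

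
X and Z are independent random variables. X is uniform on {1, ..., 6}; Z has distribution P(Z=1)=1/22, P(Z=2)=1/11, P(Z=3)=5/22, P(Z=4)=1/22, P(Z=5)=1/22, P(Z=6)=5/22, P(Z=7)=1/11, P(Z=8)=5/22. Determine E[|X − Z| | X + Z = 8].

13/4

P(X + Z = 8) = 4/33.
Summing |X−Z|·P(x,y) over outcomes with X + Z = 8 gives 13/33.
E[|X − Z| | X + Z = 8] = (13/33) / (4/33) = 13/4.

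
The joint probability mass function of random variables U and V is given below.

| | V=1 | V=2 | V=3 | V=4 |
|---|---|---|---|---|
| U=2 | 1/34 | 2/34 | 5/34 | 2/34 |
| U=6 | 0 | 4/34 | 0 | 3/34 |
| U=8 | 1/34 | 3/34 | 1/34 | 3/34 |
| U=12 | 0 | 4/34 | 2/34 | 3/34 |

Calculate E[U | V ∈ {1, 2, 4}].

P(V ∈ {1, 2, 4}) = 13/17.
Summing U·P(U=x,V=y) over the conditioning event gives 96/17.
E[U | V ∈ {1, 2, 4}] = (96/17) / (13/17) = 96/13.

96/13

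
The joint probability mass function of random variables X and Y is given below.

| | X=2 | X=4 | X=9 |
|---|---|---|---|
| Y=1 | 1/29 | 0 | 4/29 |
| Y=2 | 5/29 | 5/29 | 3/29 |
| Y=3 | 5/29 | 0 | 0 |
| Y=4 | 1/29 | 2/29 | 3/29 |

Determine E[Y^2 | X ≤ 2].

41/6

P(X ≤ 2) = 12/29.
Σ Y^2·P over the event = 1·(1/29) + 4·(5/29) + 9·(5/29) + 16·(1/29) = 82/29.
E[Y^2 | X ≤ 2] = (82/29) / (12/29) = 41/6.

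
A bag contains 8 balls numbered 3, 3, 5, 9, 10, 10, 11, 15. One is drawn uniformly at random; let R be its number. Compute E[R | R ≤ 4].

P(R ≤ 4) = 1/4.
Σ over the event: 3·1/4 = 3/4.
E[R | R ≤ 4] = (3/4) / (1/4) = 3.

3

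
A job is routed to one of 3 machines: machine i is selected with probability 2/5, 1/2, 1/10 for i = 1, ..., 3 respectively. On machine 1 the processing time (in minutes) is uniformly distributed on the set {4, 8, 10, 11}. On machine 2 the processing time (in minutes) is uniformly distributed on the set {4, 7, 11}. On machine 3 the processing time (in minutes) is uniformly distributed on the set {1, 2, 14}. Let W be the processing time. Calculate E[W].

E[W | machine 1] = (4+8+10+11)/4 = 33/4.
E[W | machine 2] = (4+7+11)/3 = 22/3.
E[W | machine 3] = (1+2+14)/3 = 17/3.
By the law of total expectation,
E[W] = (2/5)·(33/4) + (1/2)·(22/3) + (1/10)·(17/3) = 113/15.

113/15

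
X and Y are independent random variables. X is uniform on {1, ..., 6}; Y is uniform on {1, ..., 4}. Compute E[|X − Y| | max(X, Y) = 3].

Outcomes with max(X, Y) = 3: (1,3), (2,3), (3,1), (3,2), (3,3), each with probability 1/24.
E[|X − Y| | max(X, Y) = 3] = (2 + 1 + 2 + 1 + 0) / 5 = 6/5.

6/5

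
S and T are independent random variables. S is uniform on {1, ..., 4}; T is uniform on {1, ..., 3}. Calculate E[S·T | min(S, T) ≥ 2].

15/2

P(min(S, T) ≥ 2) = 1/2.
Summing ST·P(x,y) over outcomes with min(S, T) ≥ 2 gives 15/4.
E[S·T | min(S, T) ≥ 2] = (15/4) / (1/2) = 15/2.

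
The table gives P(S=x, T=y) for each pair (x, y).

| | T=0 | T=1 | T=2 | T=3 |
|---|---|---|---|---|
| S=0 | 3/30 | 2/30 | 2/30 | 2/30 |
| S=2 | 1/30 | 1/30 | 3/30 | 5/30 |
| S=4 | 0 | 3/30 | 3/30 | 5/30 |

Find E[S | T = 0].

1/2

P(T = 0) = 2/15.
Σ S·P over the event = 0·(3/30) + 2·(1/30) = 1/15.
E[S | T = 0] = (1/15) / (2/15) = 1/2.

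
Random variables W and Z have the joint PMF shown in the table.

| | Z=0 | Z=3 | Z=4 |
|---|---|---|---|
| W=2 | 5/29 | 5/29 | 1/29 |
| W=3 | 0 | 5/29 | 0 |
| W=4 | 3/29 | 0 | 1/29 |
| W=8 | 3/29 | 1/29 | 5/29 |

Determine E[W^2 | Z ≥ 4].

P(Z ≥ 4) = 7/29.
Summing W^2·P(W=x,Z=y) over the conditioning event gives 340/29.
E[W^2 | Z ≥ 4] = (340/29) / (7/29) = 340/7.

340/7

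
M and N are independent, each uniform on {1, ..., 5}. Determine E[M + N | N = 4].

P(N = 4) = 1/5.
Summing (M+N)·P(x,y) over outcomes with N = 4 gives 7/5.
E[M + N | N = 4] = (7/5) / (1/5) = 7.

7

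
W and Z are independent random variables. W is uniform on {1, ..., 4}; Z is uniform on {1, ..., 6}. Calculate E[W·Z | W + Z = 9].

Outcomes with W + Z = 9: (3,6), (4,5), each with probability 1/24.
E[W·Z | W + Z = 9] = (18 + 20) / 2 = 19.

19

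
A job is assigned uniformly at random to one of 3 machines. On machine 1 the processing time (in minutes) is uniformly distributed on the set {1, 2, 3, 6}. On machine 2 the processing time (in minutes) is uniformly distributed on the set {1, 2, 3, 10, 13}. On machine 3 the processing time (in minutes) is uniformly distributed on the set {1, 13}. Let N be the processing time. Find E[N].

79/15

E[N | machine 1] = (1+2+3+6)/4 = 3.
E[N | machine 2] = (1+2+3+10+13)/5 = 29/5.
E[N | machine 3] = (1+13)/2 = 7.
By the law of total expectation,
E[N] = (1/3)·(3) + (1/3)·(29/5) + (1/3)·(7) = 79/15.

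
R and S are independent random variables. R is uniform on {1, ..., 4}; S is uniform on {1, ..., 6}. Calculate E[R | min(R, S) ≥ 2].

3

P(min(R, S) ≥ 2) = 5/8.
Summing R·P(x,y) over outcomes with min(R, S) ≥ 2 gives 15/8.
E[R | min(R, S) ≥ 2] = (15/8) / (5/8) = 3.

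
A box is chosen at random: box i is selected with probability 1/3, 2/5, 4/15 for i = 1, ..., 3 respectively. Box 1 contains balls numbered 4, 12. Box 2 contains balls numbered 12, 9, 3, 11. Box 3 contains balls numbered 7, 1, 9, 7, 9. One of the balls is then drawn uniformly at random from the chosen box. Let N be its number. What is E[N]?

E[N | box 1] = (4+12)/2 = 8.
E[N | box 2] = (12+9+3+11)/4 = 35/4.
E[N | box 3] = (7+1+9+7+9)/5 = 33/5.
By the law of total expectation,
E[N] = (1/3)·(8) + (2/5)·(35/4) + (4/15)·(33/5) = 1189/150.

1189/150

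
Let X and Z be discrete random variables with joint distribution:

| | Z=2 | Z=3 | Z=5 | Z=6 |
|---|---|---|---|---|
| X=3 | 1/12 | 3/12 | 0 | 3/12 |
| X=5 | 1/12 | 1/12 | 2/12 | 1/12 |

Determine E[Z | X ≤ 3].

29/7

P(X ≤ 3) = 7/12.
Summing Z·P(X=x,Z=y) over the conditioning event gives 29/12.
E[Z | X ≤ 3] = (29/12) / (7/12) = 29/7.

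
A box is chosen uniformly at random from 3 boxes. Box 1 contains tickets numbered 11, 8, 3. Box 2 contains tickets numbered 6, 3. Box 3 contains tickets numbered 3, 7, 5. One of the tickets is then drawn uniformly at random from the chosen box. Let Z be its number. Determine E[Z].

E[Z | box 1] = (11+8+3)/3 = 22/3.
E[Z | box 2] = (6+3)/2 = 9/2.
E[Z | box 3] = (3+7+5)/3 = 5.
E[Z] = (1/3)·(22/3) + (1/3)·(9/2) + (1/3)·(5) = 101/18.

101/18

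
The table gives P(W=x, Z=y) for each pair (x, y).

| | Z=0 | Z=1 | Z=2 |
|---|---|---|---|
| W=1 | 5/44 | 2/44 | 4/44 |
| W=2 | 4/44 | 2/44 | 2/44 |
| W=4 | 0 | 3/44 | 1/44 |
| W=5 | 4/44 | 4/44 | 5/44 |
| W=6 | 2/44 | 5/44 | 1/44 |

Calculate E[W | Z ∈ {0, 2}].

P(Z ∈ {0, 2}) = 7/11.
Summing W·P(W=x,Z=y) over the conditioning event gives 2.
E[W | Z ∈ {0, 2}] = (2) / (7/11) = 22/7.

22/7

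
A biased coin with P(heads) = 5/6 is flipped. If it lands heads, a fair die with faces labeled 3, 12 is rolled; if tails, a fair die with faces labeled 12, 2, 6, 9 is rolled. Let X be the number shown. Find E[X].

179/24

E[X | heads] = (3+12)/2 = 15/2.
E[X | tails] = (12+2+6+9)/4 = 29/4.
E[X] = (5/6)·(15/2) + (1/6)·(29/4) = 179/24.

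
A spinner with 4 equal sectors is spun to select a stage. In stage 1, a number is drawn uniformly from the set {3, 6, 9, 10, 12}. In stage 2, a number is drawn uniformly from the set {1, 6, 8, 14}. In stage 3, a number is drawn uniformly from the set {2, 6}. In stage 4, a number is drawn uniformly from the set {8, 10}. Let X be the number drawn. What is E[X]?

E[X | stage 1] = (3+6+9+10+12)/5 = 8.
E[X | stage 2] = (1+6+8+14)/4 = 29/4.
E[X | stage 3] = (2+6)/2 = 4.
E[X | stage 4] = (8+10)/2 = 9.
By the law of total expectation,
E[X] = (1/4)·(8) + (1/4)·(29/4) + (1/4)·(4) + (1/4)·(9) = 113/16.

113/16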